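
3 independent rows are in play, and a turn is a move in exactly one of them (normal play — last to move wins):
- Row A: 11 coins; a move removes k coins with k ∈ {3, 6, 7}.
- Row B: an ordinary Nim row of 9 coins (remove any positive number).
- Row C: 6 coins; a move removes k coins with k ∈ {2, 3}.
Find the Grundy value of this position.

Grundy values for row A (subtraction set {3, 6, 7}):
k:     0  1  2  3  4  5  6  7  8  9 10 11
g(k):  0  0  0  1  1  1  2  2  2  3  0  0
So g(11) = 0.
Row B is a plain Nim row of size 9, so its Grundy value is 9.
Build the Grundy sequence for row C with g(k) = mex{g(k−s) : s ∈ {2, 3}, s ≤ k}:
g(0) = mex{} = 0
g(1) = mex{} = 0
g(2) = mex{0} = 1
g(3) = mex{0} = 1
g(4) = mex{0,1} = 2
g(5) = mex{1} = 0
g(6) = mex{1,2} = 0
So g(6) = 0.
By the Sprague-Grundy theorem, the Grundy value of a sum of independent games is the XOR of the component values.
Combined value = 0 XOR 9 XOR 0 = 9.

9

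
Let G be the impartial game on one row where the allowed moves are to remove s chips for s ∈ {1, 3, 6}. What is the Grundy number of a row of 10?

Build the Grundy sequence with g(k) = mex{g(k−s) : s ∈ {1, 3, 6}, s ≤ k}:
g(0) = mex{} = 0
g(1) = mex{0} = 1
g(2) = mex{1} = 0
g(3) = mex{0} = 1
g(4) = mex{1} = 0
g(5) = mex{0} = 1
g(6) = mex{0,1} = 2
g(7) = mex{0,1,2} = 3
g(8) = mex{0,1,3} = 2
g(9) = mex{1,2} = 0
g(10) = mex{0,3} = 1
So g(10) = 1.

1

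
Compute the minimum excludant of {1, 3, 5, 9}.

0 is not in the set, so the mex is 0.

0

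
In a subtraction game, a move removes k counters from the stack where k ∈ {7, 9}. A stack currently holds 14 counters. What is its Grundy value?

Compute g(0), g(1), … for moves {7, 9}:
k:     0  1  2  3  4  5  6  7  8  9 10 11 12 13 14
g(k):  0  0  0  0  0  0  0  1  1  1  1  1  1  1  2
So g(14) = 2.

2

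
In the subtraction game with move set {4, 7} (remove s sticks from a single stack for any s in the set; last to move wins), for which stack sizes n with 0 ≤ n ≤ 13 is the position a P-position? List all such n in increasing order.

0, 1, 2, 3, 11, 12, 13

Build the Grundy sequence with g(k) = mex{g(k−s) : s ∈ {4, 7}, s ≤ k}:
g(0) = mex{} = 0
g(1) = mex{} = 0
g(2) = mex{} = 0
g(3) = mex{} = 0
g(4) = mex{0} = 1
g(5) = mex{0} = 1
g(6) = mex{0} = 1
g(7) = mex{0} = 1
g(8) = mex{0,1} = 2
g(9) = mex{0,1} = 2
g(10) = mex{0,1} = 2
g(11) = mex{1} = 0
g(12) = mex{1,2} = 0
g(13) = mex{1,2} = 0
The P-positions (g = 0) in 0..13 are 0, 1, 2, 3, 11, 12, 13.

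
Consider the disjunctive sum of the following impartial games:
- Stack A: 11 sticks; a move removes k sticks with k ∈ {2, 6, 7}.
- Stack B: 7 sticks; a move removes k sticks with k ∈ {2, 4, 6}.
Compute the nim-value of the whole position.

2

For stack A, compute g(0), g(1), … with moves {2, 6, 7}:
k:     0  1  2  3  4  5  6  7  8  9 10 11
g(k):  0  0  1  1  0  0  1  1  2  0  3  1
So g(11) = 1.
For stack B, compute g(0), g(1), … with moves {2, 4, 6}:
g(0) = mex{} = 0
g(1) = mex{} = 0
g(2) = mex{0} = 1
g(3) = mex{0} = 1
g(4) = mex{0,1} = 2
g(5) = mex{0,1} = 2
g(6) = mex{0,1,2} = 3
g(7) = mex{0,1,2} = 3
So g(7) = 3.
By the Sprague-Grundy theorem, the Grundy value of a sum of independent games is the XOR of the component values.
Combined value = 1 XOR 3 = 2.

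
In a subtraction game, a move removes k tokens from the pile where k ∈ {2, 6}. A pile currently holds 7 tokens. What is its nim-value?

Compute g(0), g(1), … for moves {2, 6}:
g(0) = mex{} = 0
g(1) = mex{} = 0
g(2) = mex{0} = 1
g(3) = mex{0} = 1
g(4) = mex{1} = 0
g(5) = mex{1} = 0
g(6) = mex{0} = 1
g(7) = mex{0} = 1
So g(7) = 1.

1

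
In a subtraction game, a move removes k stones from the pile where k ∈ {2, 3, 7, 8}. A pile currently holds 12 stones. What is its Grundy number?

Grundy values for subtraction set {2, 3, 7, 8}:
g(0) = mex{} = 0
g(1) = mex{} = 0
g(2) = mex{0} = 1
g(3) = mex{0} = 1
g(4) = mex{0,1} = 2
g(5) = mex{1} = 0
g(6) = mex{1,2} = 0
g(7) = mex{0,2} = 1
g(8) = mex{0} = 1
g(9) = mex{0,1} = 2
g(10) = mex{1} = 0
g(11) = mex{1,2} = 0
g(12) = mex{0,2} = 1
So g(12) = 1.

1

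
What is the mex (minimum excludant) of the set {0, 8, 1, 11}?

The values 0, 1 are all present; 2 is the first non-negative integer missing from the set.

2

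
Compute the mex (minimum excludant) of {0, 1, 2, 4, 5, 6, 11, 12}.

The values 0, 1, 2 are all present; 3 is the first non-negative integer missing from the set.

3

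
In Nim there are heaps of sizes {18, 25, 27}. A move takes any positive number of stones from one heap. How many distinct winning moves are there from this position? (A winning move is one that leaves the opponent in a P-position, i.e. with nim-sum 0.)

3

In binary:
  10010  (18)
  11001  (25)
  11011  (27)
  -----
  10000  (16)
The overall nim-sum is X = 16. A heap of size p has a winning move iff p XOR X < p (reduce it to p XOR X).
  18: 18 XOR 16 = 2 < 18 — winning move (to 2).
  25: 25 XOR 16 = 9 < 25 — winning move (to 9).
  27: 27 XOR 16 = 11 < 27 — winning move (to 11).
That gives 3 winning moves.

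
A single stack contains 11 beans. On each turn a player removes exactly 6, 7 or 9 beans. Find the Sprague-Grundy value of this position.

Compute g(0), g(1), … for moves {6, 7, 9}:
k:     0  1  2  3  4  5  6  7  8  9 10 11
g(k):  0  0  0  0  0  0  1  1  1  1  1  1
So g(11) = 1.

1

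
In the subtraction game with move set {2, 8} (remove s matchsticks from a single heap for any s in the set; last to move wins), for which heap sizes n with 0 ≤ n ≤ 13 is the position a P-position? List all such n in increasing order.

0, 1, 4, 5, 10, 11

Compute g(0), g(1), … for moves {2, 8}:
g(0) = mex{} = 0
g(1) = mex{} = 0
g(2) = mex{0} = 1
g(3) = mex{0} = 1
g(4) = mex{1} = 0
g(5) = mex{1} = 0
g(6) = mex{0} = 1
g(7) = mex{0} = 1
g(8) = mex{0,1} = 2
g(9) = mex{0,1} = 2
g(10) = mex{1,2} = 0
g(11) = mex{1,2} = 0
g(12) = mex{0} = 1
g(13) = mex{0} = 1
The P-positions (g = 0) in 0..13 are 0, 1, 4, 5, 10, 11.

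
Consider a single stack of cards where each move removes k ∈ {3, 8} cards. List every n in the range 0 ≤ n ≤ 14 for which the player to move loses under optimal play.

0, 1, 2, 6, 7, 11, 12, 13

Grundy values for subtraction set {3, 8}:
k:     0  1  2  3  4  5  6  7  8  9 10 11 12 13 14
g(k):  0  0  0  1  1  1  0  0  2  1  1  0  0  0  1
The P-positions (g = 0) in 0..14 are 0, 1, 2, 6, 7, 11, 12, 13.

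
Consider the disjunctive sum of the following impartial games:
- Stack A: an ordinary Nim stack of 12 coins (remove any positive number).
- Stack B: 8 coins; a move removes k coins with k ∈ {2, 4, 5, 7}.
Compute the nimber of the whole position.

8

Stack A is a plain Nim stack of size 12, so its Grundy value is 12.
For stack B, compute g(0), g(1), … with moves {2, 4, 5, 7}:
g(0) = mex{} = 0
g(1) = mex{} = 0
g(2) = mex{0} = 1
g(3) = mex{0} = 1
g(4) = mex{0,1} = 2
g(5) = mex{0,1} = 2
g(6) = mex{0,1,2} = 3
g(7) = mex{0,1,2} = 3
g(8) = mex{0,1,2,3} = 4
So g(8) = 4.
The value of a disjunctive sum is the nim-sum of the parts.
Combined value = 12 ⊕ 4 = 8.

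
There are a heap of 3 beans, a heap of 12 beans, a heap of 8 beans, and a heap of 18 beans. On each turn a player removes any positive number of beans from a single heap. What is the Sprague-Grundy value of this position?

Bitwise XOR of the heap sizes:
  00011  (3)
  01100  (12)
  01000  (8)
  10010  (18)
  -----
  10101  (21)

21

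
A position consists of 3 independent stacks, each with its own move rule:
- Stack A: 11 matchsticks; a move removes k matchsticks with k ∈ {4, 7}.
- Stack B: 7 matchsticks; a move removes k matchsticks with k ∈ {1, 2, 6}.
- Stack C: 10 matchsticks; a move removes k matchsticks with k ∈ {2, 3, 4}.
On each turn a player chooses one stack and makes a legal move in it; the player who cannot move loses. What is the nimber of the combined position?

2

For stack A, compute g(0), g(1), … with moves {4, 7}:
k:     0  1  2  3  4  5  6  7  8  9 10 11
g(k):  0  0  0  0  1  1  1  1  2  2  2  0
So g(11) = 0.
Build the Grundy sequence for stack B with g(k) = mex{g(k−s) : s ∈ {1, 2, 6}, s ≤ k}:
g(0) = mex{} = 0
g(1) = mex{0} = 1
g(2) = mex{0,1} = 2
g(3) = mex{1,2} = 0
g(4) = mex{0,2} = 1
g(5) = mex{0,1} = 2
g(6) = mex{0,1,2} = 3
g(7) = mex{1,2,3} = 0
So g(7) = 0.
Grundy values for stack C (subtraction set {2, 3, 4}):
g(0) = mex{} = 0
g(1) = mex{} = 0
g(2) = mex{0} = 1
g(3) = mex{0} = 1
g(4) = mex{0,1} = 2
g(5) = mex{0,1} = 2
g(6) = mex{1,2} = 0
g(7) = mex{1,2} = 0
g(8) = mex{0,2} = 1
g(9) = mex{0,2} = 1
g(10) = mex{0,1} = 2
So g(10) = 2.
The value of a disjunctive sum is the nim-sum of the parts.
Combined value = 0 ⊕ 0 ⊕ 2 = 2.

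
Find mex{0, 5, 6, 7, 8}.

1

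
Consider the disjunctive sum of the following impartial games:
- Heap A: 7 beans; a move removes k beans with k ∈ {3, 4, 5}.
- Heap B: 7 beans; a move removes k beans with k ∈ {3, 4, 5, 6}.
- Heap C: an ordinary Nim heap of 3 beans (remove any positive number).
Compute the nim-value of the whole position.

3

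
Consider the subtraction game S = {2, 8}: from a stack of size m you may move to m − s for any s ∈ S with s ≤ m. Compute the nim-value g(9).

2

Build the Grundy sequence with g(k) = mex{g(k−s) : s ∈ {2, 8}, s ≤ k}:
k:     0  1  2  3  4  5  6  7  8  9
g(k):  0  0  1  1  0  0  1  1  2  2
So g(9) = 2.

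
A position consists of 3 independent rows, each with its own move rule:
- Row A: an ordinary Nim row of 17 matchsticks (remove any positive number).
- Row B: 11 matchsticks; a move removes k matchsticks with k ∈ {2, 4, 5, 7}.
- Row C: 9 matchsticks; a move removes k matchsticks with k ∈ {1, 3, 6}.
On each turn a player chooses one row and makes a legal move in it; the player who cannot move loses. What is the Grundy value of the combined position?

Row A is a plain Nim row of size 17, so its Grundy value is 17.
Build the Grundy sequence for row B with g(k) = mex{g(k−s) : s ∈ {2, 4, 5, 7}, s ≤ k}:
k:     0  1  2  3  4  5  6  7  8  9 10 11
g(k):  0  0  1  1  2  2  3  3  4  0  0  1
So g(11) = 1.
Grundy values for row C (subtraction set {1, 3, 6}):
g(0) = mex{} = 0
g(1) = mex{0} = 1
g(2) = mex{1} = 0
g(3) = mex{0} = 1
g(4) = mex{1} = 0
g(5) = mex{0} = 1
g(6) = mex{0,1} = 2
g(7) = mex{0,1,2} = 3
g(8) = mex{0,1,3} = 2
g(9) = mex{1,2} = 0
So g(9) = 0.
By the Sprague-Grundy theorem, the Grundy value of a sum of independent games is the XOR of the component values.
Combined value = 17 ⊕ 1 ⊕ 0 = 16.

16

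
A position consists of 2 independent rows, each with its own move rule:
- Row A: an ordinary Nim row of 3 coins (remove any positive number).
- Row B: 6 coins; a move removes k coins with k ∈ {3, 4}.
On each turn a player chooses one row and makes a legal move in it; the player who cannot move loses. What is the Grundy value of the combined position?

1

Row A is a plain Nim row of size 3, so its Grundy value is 3.
Grundy values for row B (subtraction set {3, 4}):
k:     0  1  2  3  4  5  6
g(k):  0  0  0  1  1  1  2
So g(6) = 2.
By the Sprague-Grundy theorem, the Grundy value of a sum of independent games is the XOR of the component values.
Combined value = 3 XOR 2 = 1.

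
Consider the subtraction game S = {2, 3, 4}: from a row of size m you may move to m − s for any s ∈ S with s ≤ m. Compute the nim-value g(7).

0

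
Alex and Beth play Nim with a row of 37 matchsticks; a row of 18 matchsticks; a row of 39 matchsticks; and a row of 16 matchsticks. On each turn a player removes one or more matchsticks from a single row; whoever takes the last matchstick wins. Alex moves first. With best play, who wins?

Write each in binary and XOR column by column:
  100101  (37)
  010010  (18)
  100111  (39)
  010000  (16)
  ------
  000000  (0)
The nim-sum is 0, so this is a P-position: the player to move is in a losing position under optimal play; Alex is about to move from it and so loses — Beth wins.

Beth wins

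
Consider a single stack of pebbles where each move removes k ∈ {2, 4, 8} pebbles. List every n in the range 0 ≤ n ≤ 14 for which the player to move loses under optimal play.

0, 1, 6, 7, 12, 13

Compute g(0), g(1), … for moves {2, 4, 8}:
k:     0  1  2  3  4  5  6  7  8  9 10 11 12 13 14
g(k):  0  0  1  1  2  2  0  0  1  1  2  2  0  0  1
The P-positions (g = 0) in 0..14 are 0, 1, 6, 7, 12, 13.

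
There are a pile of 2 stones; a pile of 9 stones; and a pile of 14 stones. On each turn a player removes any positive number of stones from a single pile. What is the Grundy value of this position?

5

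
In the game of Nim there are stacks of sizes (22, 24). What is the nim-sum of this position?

14

In binary:
  10110  (22)
  11000  (24)
  -----
  01110  (14)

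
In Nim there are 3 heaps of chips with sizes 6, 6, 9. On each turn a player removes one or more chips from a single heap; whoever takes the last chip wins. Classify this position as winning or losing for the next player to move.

Winning position

Nim-sum: 6 ⊕ 6 ⊕ 9 = 9.
The nim-sum is 9 ≠ 0, so this is an N-position: the player to move can win.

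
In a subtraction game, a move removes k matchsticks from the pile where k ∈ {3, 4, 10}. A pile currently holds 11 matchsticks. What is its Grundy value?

Grundy values for subtraction set {3, 4, 10}:
g(0) = mex{} = 0
g(1) = mex{} = 0
g(2) = mex{} = 0
g(3) = mex{0} = 1
g(4) = mex{0} = 1
g(5) = mex{0} = 1
g(6) = mex{0,1} = 2
g(7) = mex{1} = 0
g(8) = mex{1} = 0
g(9) = mex{1,2} = 0
g(10) = mex{0,2} = 1
g(11) = mex{0} = 1
So g(11) = 1.

1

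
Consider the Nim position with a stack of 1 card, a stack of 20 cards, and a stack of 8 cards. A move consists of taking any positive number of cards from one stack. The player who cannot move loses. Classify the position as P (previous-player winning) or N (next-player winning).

N-position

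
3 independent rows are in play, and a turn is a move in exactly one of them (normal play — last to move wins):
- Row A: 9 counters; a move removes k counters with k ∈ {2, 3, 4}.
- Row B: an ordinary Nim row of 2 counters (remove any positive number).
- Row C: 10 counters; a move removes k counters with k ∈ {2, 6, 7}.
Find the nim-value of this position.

For row A, compute g(0), g(1), … with moves {2, 3, 4}:
g(0) = mex{} = 0
g(1) = mex{} = 0
g(2) = mex{0} = 1
g(3) = mex{0} = 1
g(4) = mex{0,1} = 2
g(5) = mex{0,1} = 2
g(6) = mex{1,2} = 0
g(7) = mex{1,2} = 0
g(8) = mex{0,2} = 1
g(9) = mex{0,2} = 1
So g(9) = 1.
Row B is a plain Nim row of size 2, so its Grundy value is 2.
Build the Grundy sequence for row C with g(k) = mex{g(k−s) : s ∈ {2, 6, 7}, s ≤ k}:
k:     0  1  2  3  4  5  6  7  8  9 10
g(k):  0  0  1  1  0  0  1  1  2  0  3
So g(10) = 3.
The value of a disjunctive sum is the nim-sum of the parts.
Combined value = 1 XOR 2 XOR 3 = 0.

0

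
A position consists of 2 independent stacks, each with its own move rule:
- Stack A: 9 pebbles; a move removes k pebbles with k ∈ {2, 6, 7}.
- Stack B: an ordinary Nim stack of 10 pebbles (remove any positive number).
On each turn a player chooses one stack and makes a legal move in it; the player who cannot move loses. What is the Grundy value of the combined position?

10

Build the Grundy sequence for stack A with g(k) = mex{g(k−s) : s ∈ {2, 6, 7}, s ≤ k}:
g(0) = mex{} = 0
g(1) = mex{} = 0
g(2) = mex{0} = 1
g(3) = mex{0} = 1
g(4) = mex{1} = 0
g(5) = mex{1} = 0
g(6) = mex{0} = 1
g(7) = mex{0} = 1
g(8) = mex{0,1} = 2
g(9) = mex{1} = 0
So g(9) = 0.
Stack B is a plain Nim stack of size 10, so its Grundy value is 10.
The value of a disjunctive sum is the nim-sum of the parts.
Combined value = 0 XOR 10 = 10.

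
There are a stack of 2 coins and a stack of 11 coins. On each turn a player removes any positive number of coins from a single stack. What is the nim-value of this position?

Compute the nim-sum pairwise:
2 XOR 11 = 9

9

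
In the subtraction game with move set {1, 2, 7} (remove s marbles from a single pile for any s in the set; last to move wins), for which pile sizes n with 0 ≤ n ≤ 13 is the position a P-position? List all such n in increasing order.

0, 3, 6, 9, 12

Compute g(0), g(1), … for moves {1, 2, 7}:
g(0) = mex{} = 0
g(1) = mex{0} = 1
g(2) = mex{0,1} = 2
g(3) = mex{1,2} = 0
g(4) = mex{0,2} = 1
g(5) = mex{0,1} = 2
g(6) = mex{1,2} = 0
g(7) = mex{0,2} = 1
g(8) = mex{0,1} = 2
g(9) = mex{1,2} = 0
g(10) = mex{0,2} = 1
g(11) = mex{0,1} = 2
g(12) = mex{1,2} = 0
g(13) = mex{0,2} = 1
The P-positions (g = 0) in 0..13 are 0, 3, 6, 9, 12.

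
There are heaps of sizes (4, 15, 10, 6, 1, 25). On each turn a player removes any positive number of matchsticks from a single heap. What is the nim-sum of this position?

31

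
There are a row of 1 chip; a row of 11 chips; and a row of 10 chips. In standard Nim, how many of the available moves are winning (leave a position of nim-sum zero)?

Bitwise XOR of the heap sizes:
  0001  (1)
  1011  (11)
  1010  (10)
  ----
  0000  (0)
The nim-sum is already 0, so every move leaves a nonzero nim-sum — there are no winning moves.

0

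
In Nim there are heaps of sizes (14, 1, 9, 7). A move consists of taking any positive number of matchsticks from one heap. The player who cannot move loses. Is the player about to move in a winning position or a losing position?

Compute the nim-sum pairwise:
14 XOR 1 = 15
15 XOR 9 = 6
6 XOR 7 = 1
The nim-sum is 1 ≠ 0, so this is an N-position: the player to move can win.

Winning position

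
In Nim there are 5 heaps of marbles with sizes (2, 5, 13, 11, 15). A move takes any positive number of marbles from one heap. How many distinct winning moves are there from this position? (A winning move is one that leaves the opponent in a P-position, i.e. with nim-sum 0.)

3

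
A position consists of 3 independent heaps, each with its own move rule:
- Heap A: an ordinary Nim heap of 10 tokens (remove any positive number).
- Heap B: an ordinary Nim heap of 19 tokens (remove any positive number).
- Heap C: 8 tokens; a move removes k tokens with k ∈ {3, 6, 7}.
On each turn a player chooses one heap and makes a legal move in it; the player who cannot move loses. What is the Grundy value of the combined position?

Heap A is a plain Nim heap of size 10, so its Grundy value is 10.
Heap B is a plain Nim heap of size 19, so its Grundy value is 19.
Build the Grundy sequence for heap C with g(k) = mex{g(k−s) : s ∈ {3, 6, 7}, s ≤ k}:
k:     0  1  2  3  4  5  6  7  8
g(k):  0  0  0  1  1  1  2  2  2
So g(8) = 2.
The value of a disjunctive sum is the nim-sum of the parts.
Combined value = 10 XOR 19 XOR 2 = 27.

27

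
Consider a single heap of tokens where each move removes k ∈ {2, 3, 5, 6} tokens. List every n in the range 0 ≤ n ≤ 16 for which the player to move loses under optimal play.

0, 1, 8, 9, 16

Compute g(0), g(1), … for moves {2, 3, 5, 6}:
k:     0  1  2  3  4  5  6  7  8  9 10 11 12 13 14 15 16
g(k):  0  0  1  1  2  2  3  3  0  0  1  1  2  2  3  3  0
The P-positions (g = 0) in 0..16 are 0, 1, 8, 9, 16.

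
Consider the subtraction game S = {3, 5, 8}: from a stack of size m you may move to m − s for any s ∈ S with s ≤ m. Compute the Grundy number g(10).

Build the Grundy sequence with g(k) = mex{g(k−s) : s ∈ {3, 5, 8}, s ≤ k}:
k:     0  1  2  3  4  5  6  7  8  9 10
g(k):  0  0  0  1  1  1  2  2  2  3  3
So g(10) = 3.

3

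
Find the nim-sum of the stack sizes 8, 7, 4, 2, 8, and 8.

Compute the nim-sum pairwise:
8 ⊕ 7 = 15
15 ⊕ 4 = 11
11 ⊕ 2 = 9
9 ⊕ 8 = 1
1 ⊕ 8 = 9

9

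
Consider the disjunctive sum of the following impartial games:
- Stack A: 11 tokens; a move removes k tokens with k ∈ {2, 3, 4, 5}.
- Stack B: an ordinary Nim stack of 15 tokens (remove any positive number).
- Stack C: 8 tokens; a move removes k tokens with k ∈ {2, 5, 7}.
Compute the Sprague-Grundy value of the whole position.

15

Build the Grundy sequence for stack A with g(k) = mex{g(k−s) : s ∈ {2, 3, 4, 5}, s ≤ k}:
g(0) = mex{} = 0
g(1) = mex{} = 0
g(2) = mex{0} = 1
g(3) = mex{0} = 1
g(4) = mex{0,1} = 2
g(5) = mex{0,1} = 2
g(6) = mex{0,1,2} = 3
g(7) = mex{1,2} = 0
g(8) = mex{1,2,3} = 0
g(9) = mex{0,2,3} = 1
g(10) = mex{0,2,3} = 1
g(11) = mex{0,1,3} = 2
So g(11) = 2.
Stack B is a plain Nim stack of size 15, so its Grundy value is 15.
For stack C, compute g(0), g(1), … with moves {2, 5, 7}:
k:     0  1  2  3  4  5  6  7  8
g(k):  0  0  1  1  0  2  1  3  2
So g(8) = 2.
The value of a disjunctive sum is the nim-sum of the parts.
Combined value = 2 ⊕ 15 ⊕ 2 = 15.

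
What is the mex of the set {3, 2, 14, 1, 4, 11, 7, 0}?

The values 0, 1, 2, 3, 4 are all present; 5 is the first non-negative integer missing from the set.

5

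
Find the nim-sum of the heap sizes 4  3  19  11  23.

8

Nim-sum: 4 XOR 3 XOR 19 XOR 11 XOR 23 = 8.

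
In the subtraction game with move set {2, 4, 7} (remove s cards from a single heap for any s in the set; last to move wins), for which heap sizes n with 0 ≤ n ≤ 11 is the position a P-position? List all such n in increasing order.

Grundy values for subtraction set {2, 4, 7}:
k:     0  1  2  3  4  5  6  7  8  9 10 11
g(k):  0  0  1  1  2  2  0  3  1  0  2  1
The P-positions (g = 0) in 0..11 are 0, 1, 6, 9.

0, 1, 6, 9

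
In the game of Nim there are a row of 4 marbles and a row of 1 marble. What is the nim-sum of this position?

Compute the nim-sum pairwise:
4 XOR 1 = 5

5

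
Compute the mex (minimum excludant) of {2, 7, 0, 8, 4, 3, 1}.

5

The values 0, 1, 2, 3, 4 are all present; 5 is the first non-negative integer missing from the set.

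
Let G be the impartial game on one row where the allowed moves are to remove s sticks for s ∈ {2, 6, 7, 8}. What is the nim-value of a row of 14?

Grundy values for subtraction set {2, 6, 7, 8}:
g(0) = mex{} = 0
g(1) = mex{} = 0
g(2) = mex{0} = 1
g(3) = mex{0} = 1
g(4) = mex{1} = 0
g(5) = mex{1} = 0
g(6) = mex{0} = 1
g(7) = mex{0} = 1
g(8) = mex{0,1} = 2
g(9) = mex{0,1} = 2
g(10) = mex{0,1,2} = 3
g(11) = mex{0,1,2} = 3
g(12) = mex{0,1,3} = 2
g(13) = mex{0,1,3} = 2
g(14) = mex{1,2} = 0
So g(14) = 0.

0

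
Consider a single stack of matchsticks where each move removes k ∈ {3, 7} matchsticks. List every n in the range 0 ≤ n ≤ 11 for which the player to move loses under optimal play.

0, 1, 2, 6, 10, 11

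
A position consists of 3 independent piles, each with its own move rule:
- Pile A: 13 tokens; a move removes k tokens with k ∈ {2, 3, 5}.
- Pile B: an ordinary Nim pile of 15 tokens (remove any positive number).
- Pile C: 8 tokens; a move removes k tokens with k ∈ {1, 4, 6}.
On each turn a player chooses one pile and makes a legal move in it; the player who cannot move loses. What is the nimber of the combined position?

For pile A, compute g(0), g(1), … with moves {2, 3, 5}:
g(0) = mex{} = 0
g(1) = mex{} = 0
g(2) = mex{0} = 1
g(3) = mex{0} = 1
g(4) = mex{0,1} = 2
g(5) = mex{0,1} = 2
g(6) = mex{0,1,2} = 3
g(7) = mex{1,2} = 0
g(8) = mex{1,2,3} = 0
g(9) = mex{0,2,3} = 1
g(10) = mex{0,2} = 1
g(11) = mex{0,1,3} = 2
g(12) = mex{0,1} = 2
g(13) = mex{0,1,2} = 3
So g(13) = 3.
Pile B is a plain Nim pile of size 15, so its Grundy value is 15.
For pile C, compute g(0), g(1), … with moves {1, 4, 6}:
k:     0  1  2  3  4  5  6  7  8
g(k):  0  1  0  1  2  0  1  0  1
So g(8) = 1.
The value of a disjunctive sum is the nim-sum of the parts.
Combined value = 3 ⊕ 15 ⊕ 1 = 13.

13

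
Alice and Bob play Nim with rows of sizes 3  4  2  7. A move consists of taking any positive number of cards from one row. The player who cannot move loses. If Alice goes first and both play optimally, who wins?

Bitwise XOR of the heap sizes:
  011  (3)
  100  (4)
  010  (2)
  111  (7)
  ---
  010  (2)
The nim-sum is 2 ≠ 0, so this is an N-position: the player to move can win; Alice has a winning move.

Alice wins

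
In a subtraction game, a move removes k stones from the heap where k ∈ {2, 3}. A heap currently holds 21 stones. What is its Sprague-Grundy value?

Grundy values for subtraction set {2, 3}:
k:     0  1  2  3  4  5  6  7  8  9 10 11 12 13 14 15 16 17 18 19 20 21
g(k):  0  0  1  1  2  0  0  1  1  2  0  0  1  1  2  0  0  1  1  2  0  0
So g(21) = 0.

0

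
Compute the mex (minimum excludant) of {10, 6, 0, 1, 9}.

2

The values 0, 1 are all present; 2 is the first non-negative integer missing from the set.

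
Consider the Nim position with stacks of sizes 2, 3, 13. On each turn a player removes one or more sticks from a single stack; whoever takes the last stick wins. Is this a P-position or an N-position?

N-position

Nim-sum: 2 XOR 3 XOR 13 = 12.
The nim-sum is 12 ≠ 0, so this is an N-position: the player to move can win.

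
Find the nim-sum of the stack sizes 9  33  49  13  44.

56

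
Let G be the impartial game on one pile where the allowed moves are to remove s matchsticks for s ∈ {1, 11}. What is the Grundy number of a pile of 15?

1

Compute g(0), g(1), … for moves {1, 11}:
k:     0  1  2  3  4  5  6  7  8  9 10 11 12 13 14 15
g(k):  0  1  0  1  0  1  0  1  0  1  0  1  0  1  0  1
So g(15) = 1.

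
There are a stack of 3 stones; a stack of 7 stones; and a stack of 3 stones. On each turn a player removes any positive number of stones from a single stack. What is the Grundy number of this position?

Compute the nim-sum pairwise:
3 ^ 7 = 4
4 ^ 3 = 7

7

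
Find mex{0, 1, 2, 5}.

3

The values 0, 1, 2 are all present; 3 is the first non-negative integer missing from the set.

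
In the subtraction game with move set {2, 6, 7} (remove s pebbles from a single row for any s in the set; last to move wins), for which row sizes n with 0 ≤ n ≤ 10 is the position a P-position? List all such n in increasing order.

0, 1, 4, 5, 9

Build the Grundy sequence with g(k) = mex{g(k−s) : s ∈ {2, 6, 7}, s ≤ k}:
g(0) = mex{} = 0
g(1) = mex{} = 0
g(2) = mex{0} = 1
g(3) = mex{0} = 1
g(4) = mex{1} = 0
g(5) = mex{1} = 0
g(6) = mex{0} = 1
g(7) = mex{0} = 1
g(8) = mex{0,1} = 2
g(9) = mex{1} = 0
g(10) = mex{0,1,2} = 3
The P-positions (g = 0) in 0..10 are 0, 1, 4, 5, 9.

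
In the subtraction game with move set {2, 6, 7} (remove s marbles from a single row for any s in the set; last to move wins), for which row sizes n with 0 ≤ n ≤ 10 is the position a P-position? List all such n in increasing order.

0, 1, 4, 5, 9

Compute g(0), g(1), … for moves {2, 6, 7}:
g(0) = mex{} = 0
g(1) = mex{} = 0
g(2) = mex{0} = 1
g(3) = mex{0} = 1
g(4) = mex{1} = 0
g(5) = mex{1} = 0
g(6) = mex{0} = 1
g(7) = mex{0} = 1
g(8) = mex{0,1} = 2
g(9) = mex{1} = 0
g(10) = mex{0,1,2} = 3
The P-positions (g = 0) in 0..10 are 0, 1, 4, 5, 9.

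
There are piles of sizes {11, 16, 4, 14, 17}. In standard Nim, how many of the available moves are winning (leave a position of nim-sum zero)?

0

Bitwise XOR of the heap sizes:
  01011  (11)
  10000  (16)
  00100  (4)
  01110  (14)
  10001  (17)
  -----
  00000  (0)
The nim-sum is already 0, so every move leaves a nonzero nim-sum — there are no winning moves.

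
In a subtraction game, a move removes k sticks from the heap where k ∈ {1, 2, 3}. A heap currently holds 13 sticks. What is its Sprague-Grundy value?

Build the Grundy sequence with g(k) = mex{g(k−s) : s ∈ {1, 2, 3}, s ≤ k}:
k:     0  1  2  3  4  5  6  7  8  9 10 11 12 13
g(k):  0  1  2  3  0  1  2  3  0  1  2  3  0  1
So g(13) = 1.

1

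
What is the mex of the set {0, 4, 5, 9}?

1

0 is in the set but 1 is not, so the mex is 1.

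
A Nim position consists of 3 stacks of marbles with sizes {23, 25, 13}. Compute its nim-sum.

Nim-sum: 23 ^ 25 ^ 13 = 3.

3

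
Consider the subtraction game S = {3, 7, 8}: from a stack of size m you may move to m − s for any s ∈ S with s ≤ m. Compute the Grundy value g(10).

Grundy values for subtraction set {3, 7, 8}:
k:     0  1  2  3  4  5  6  7  8  9 10
g(k):  0  0  0  1  1  1  0  2  2  1  3
So g(10) = 3.

3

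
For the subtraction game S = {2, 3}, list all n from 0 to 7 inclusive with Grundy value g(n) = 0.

0, 1, 5, 6

Build the Grundy sequence with g(k) = mex{g(k−s) : s ∈ {2, 3}, s ≤ k}:
k:     0  1  2  3  4  5  6  7
g(k):  0  0  1  1  2  0  0  1
The P-positions (g = 0) in 0..7 are 0, 1, 5, 6.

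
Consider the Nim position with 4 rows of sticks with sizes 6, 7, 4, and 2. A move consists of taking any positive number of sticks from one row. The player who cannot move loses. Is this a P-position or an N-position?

N-position

Compute the nim-sum pairwise:
6 ^ 7 = 1
1 ^ 4 = 5
5 ^ 2 = 7
The nim-sum is 7 ≠ 0, so this is an N-position: the player to move can win.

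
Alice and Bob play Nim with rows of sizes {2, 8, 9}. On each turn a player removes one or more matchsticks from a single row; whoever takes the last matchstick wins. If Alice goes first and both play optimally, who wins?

Bitwise XOR of the heap sizes:
  0010  (2)
  1000  (8)
  1001  (9)
  ----
  0011  (3)
The nim-sum is 3 ≠ 0, so this is an N-position: the player to move can win; Alice has a winning move.

Alice wins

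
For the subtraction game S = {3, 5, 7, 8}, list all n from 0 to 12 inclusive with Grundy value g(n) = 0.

0, 1, 2, 11, 12

Compute g(0), g(1), … for moves {3, 5, 7, 8}:
g(0) = mex{} = 0
g(1) = mex{} = 0
g(2) = mex{} = 0
g(3) = mex{0} = 1
g(4) = mex{0} = 1
g(5) = mex{0} = 1
g(6) = mex{0,1} = 2
g(7) = mex{0,1} = 2
g(8) = mex{0,1} = 2
g(9) = mex{0,1,2} = 3
g(10) = mex{0,1,2} = 3
g(11) = mex{1,2} = 0
g(12) = mex{1,2,3} = 0
The P-positions (g = 0) in 0..12 are 0, 1, 2, 11, 12.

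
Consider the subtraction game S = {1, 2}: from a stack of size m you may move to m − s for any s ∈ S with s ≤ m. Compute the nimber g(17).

Grundy values for subtraction set {1, 2}:
k:     0  1  2  3  4  5  6  7  8  9 10 11 12 13 14 15 16 17
g(k):  0  1  2  0  1  2  0  1  2  0  1  2  0  1  2  0  1  2
So g(17) = 2.

2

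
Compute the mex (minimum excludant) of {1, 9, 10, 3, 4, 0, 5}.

The values 0, 1 are all present; 2 is the first non-negative integer missing from the set.

2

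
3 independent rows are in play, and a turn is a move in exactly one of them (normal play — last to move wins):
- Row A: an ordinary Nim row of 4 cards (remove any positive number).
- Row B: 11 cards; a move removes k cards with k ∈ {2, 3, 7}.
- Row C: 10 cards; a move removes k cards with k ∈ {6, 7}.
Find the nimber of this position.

5

Row A is a plain Nim row of size 4, so its Grundy value is 4.
Grundy values for row B (subtraction set {2, 3, 7}):
g(0) = mex{} = 0
g(1) = mex{} = 0
g(2) = mex{0} = 1
g(3) = mex{0} = 1
g(4) = mex{0,1} = 2
g(5) = mex{1} = 0
g(6) = mex{1,2} = 0
g(7) = mex{0,2} = 1
g(8) = mex{0} = 1
g(9) = mex{0,1} = 2
g(10) = mex{1} = 0
g(11) = mex{1,2} = 0
So g(11) = 0.
Grundy values for row C (subtraction set {6, 7}):
g(0) = mex{} = 0
g(1) = mex{} = 0
g(2) = mex{} = 0
g(3) = mex{} = 0
g(4) = mex{} = 0
g(5) = mex{} = 0
g(6) = mex{0} = 1
g(7) = mex{0} = 1
g(8) = mex{0} = 1
g(9) = mex{0} = 1
g(10) = mex{0} = 1
So g(10) = 1.
By the Sprague-Grundy theorem, the Grundy value of a sum of independent games is the XOR of the component values.
Combined value = 4 ⊕ 0 ⊕ 1 = 5.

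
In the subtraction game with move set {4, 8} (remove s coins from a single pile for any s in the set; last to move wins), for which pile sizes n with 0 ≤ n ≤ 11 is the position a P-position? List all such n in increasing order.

0, 1, 2, 3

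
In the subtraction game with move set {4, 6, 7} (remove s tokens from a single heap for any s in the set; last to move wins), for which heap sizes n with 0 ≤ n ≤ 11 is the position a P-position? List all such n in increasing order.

Build the Grundy sequence with g(k) = mex{g(k−s) : s ∈ {4, 6, 7}, s ≤ k}:
k:     0  1  2  3  4  5  6  7  8  9 10 11
g(k):  0  0  0  0  1  1  1  1  2  2  2  0
The P-positions (g = 0) in 0..11 are 0, 1, 2, 3, 11.

0, 1, 2, 3, 11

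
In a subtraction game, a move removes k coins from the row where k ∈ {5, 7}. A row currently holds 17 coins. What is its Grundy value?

Grundy values for subtraction set {5, 7}:
k:     0  1  2  3  4  5  6  7  8  9 10 11 12 13 14 15 16 17
g(k):  0  0  0  0  0  1  1  1  1  1  2  2  0  0  0  0  0  1
So g(17) = 1.

1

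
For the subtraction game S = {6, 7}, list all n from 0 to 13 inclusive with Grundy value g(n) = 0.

0, 1, 2, 3, 4, 5, 13

Build the Grundy sequence with g(k) = mex{g(k−s) : s ∈ {6, 7}, s ≤ k}:
k:     0  1  2  3  4  5  6  7  8  9 10 11 12 13
g(k):  0  0  0  0  0  0  1  1  1  1  1  1  2  0
The P-positions (g = 0) in 0..13 are 0, 1, 2, 3, 4, 5, 13.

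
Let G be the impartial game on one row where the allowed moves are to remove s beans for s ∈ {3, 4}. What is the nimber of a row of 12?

1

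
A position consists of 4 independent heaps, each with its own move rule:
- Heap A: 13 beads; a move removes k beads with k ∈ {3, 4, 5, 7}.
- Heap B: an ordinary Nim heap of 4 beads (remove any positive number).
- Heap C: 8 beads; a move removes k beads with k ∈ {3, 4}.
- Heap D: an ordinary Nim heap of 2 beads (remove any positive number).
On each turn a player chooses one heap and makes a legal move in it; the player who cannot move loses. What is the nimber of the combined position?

For heap A, compute g(0), g(1), … with moves {3, 4, 5, 7}:
g(0) = mex{} = 0
g(1) = mex{} = 0
g(2) = mex{} = 0
g(3) = mex{0} = 1
g(4) = mex{0} = 1
g(5) = mex{0} = 1
g(6) = mex{0,1} = 2
g(7) = mex{0,1} = 2
g(8) = mex{0,1} = 2
g(9) = mex{0,1,2} = 3
g(10) = mex{1,2} = 0
g(11) = mex{1,2} = 0
g(12) = mex{1,2,3} = 0
g(13) = mex{0,2,3} = 1
So g(13) = 1.
Heap B is a plain Nim heap of size 4, so its Grundy value is 4.
Grundy values for heap C (subtraction set {3, 4}):
g(0) = mex{} = 0
g(1) = mex{} = 0
g(2) = mex{} = 0
g(3) = mex{0} = 1
g(4) = mex{0} = 1
g(5) = mex{0} = 1
g(6) = mex{0,1} = 2
g(7) = mex{1} = 0
g(8) = mex{1} = 0
So g(8) = 0.
Heap D is a plain Nim heap of size 2, so its Grundy value is 2.
The value of a disjunctive sum is the nim-sum of the parts.
Combined value = 1 ⊕ 4 ⊕ 0 ⊕ 2 = 7.

7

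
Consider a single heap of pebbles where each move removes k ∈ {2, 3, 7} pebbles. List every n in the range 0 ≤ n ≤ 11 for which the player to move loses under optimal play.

0, 1, 5, 6, 10, 11

Grundy values for subtraction set {2, 3, 7}:
k:     0  1  2  3  4  5  6  7  8  9 10 11
g(k):  0  0  1  1  2  0  0  1  1  2  0  0
The P-positions (g = 0) in 0..11 are 0, 1, 5, 6, 10, 11.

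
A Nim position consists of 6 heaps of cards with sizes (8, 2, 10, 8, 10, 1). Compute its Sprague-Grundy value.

Compute the nim-sum pairwise:
8 ^ 2 = 10
10 ^ 10 = 0
0 ^ 8 = 8
8 ^ 10 = 2
2 ^ 1 = 3

3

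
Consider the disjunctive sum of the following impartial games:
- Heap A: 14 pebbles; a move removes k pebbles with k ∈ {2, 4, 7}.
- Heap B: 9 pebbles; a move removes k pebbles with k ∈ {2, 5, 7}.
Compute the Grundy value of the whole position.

3

Build the Grundy sequence for heap A with g(k) = mex{g(k−s) : s ∈ {2, 4, 7}, s ≤ k}:
g(0) = mex{} = 0
g(1) = mex{} = 0
g(2) = mex{0} = 1
g(3) = mex{0} = 1
g(4) = mex{0,1} = 2
g(5) = mex{0,1} = 2
g(6) = mex{1,2} = 0
g(7) = mex{0,1,2} = 3
g(8) = mex{0,2} = 1
g(9) = mex{1,2,3} = 0
g(10) = mex{0,1} = 2
g(11) = mex{0,2,3} = 1
g(12) = mex{1,2} = 0
g(13) = mex{0,1} = 2
g(14) = mex{0,2,3} = 1
So g(14) = 1.
Grundy values for heap B (subtraction set {2, 5, 7}):
g(0) = mex{} = 0
g(1) = mex{} = 0
g(2) = mex{0} = 1
g(3) = mex{0} = 1
g(4) = mex{1} = 0
g(5) = mex{0,1} = 2
g(6) = mex{0} = 1
g(7) = mex{0,1,2} = 3
g(8) = mex{0,1} = 2
g(9) = mex{0,1,3} = 2
So g(9) = 2.
By the Sprague-Grundy theorem, the Grundy value of a sum of independent games is the XOR of the component values.
Combined value = 1 XOR 2 = 3.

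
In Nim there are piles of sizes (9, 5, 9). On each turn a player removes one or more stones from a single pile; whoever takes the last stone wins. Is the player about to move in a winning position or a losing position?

Winning position

Compute the nim-sum pairwise:
9 XOR 5 = 12
12 XOR 9 = 5
The nim-sum is 5 ≠ 0, so this is an N-position: the player to move can win.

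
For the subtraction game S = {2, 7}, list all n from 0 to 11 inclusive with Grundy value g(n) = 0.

0, 1, 4, 5, 9, 10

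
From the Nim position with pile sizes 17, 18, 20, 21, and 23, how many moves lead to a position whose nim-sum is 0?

5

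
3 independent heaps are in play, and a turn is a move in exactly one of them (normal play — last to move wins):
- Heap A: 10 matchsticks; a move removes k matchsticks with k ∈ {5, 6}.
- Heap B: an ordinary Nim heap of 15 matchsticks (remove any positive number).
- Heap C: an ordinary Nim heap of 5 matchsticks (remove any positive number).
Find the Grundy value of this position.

8

Build the Grundy sequence for heap A with g(k) = mex{g(k−s) : s ∈ {5, 6}, s ≤ k}:
k:     0  1  2  3  4  5  6  7  8  9 10
g(k):  0  0  0  0  0  1  1  1  1  1  2
So g(10) = 2.
Heap B is a plain Nim heap of size 15, so its Grundy value is 15.
Heap C is a plain Nim heap of size 5, so its Grundy value is 5.
The value of a disjunctive sum is the nim-sum of the parts.
Combined value = 2 XOR 15 XOR 5 = 8.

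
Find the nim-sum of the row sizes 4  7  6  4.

Compute the nim-sum pairwise:
4 XOR 7 = 3
3 XOR 6 = 5
5 XOR 4 = 1

1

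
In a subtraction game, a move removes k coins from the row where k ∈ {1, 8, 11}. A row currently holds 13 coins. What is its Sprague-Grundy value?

2

Compute g(0), g(1), … for moves {1, 8, 11}:
k:     0  1  2  3  4  5  6  7  8  9 10 11 12 13
g(k):  0  1  0  1  0  1  0  1  2  0  1  2  3  2
So g(13) = 2.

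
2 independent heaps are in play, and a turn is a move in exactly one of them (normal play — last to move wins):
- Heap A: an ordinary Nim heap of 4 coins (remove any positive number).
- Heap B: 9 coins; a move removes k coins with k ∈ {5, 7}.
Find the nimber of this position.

5

Heap A is a plain Nim heap of size 4, so its Grundy value is 4.
Grundy values for heap B (subtraction set {5, 7}):
g(0) = mex{} = 0
g(1) = mex{} = 0
g(2) = mex{} = 0
g(3) = mex{} = 0
g(4) = mex{} = 0
g(5) = mex{0} = 1
g(6) = mex{0} = 1
g(7) = mex{0} = 1
g(8) = mex{0} = 1
g(9) = mex{0} = 1
So g(9) = 1.
By the Sprague-Grundy theorem, the Grundy value of a sum of independent games is the XOR of the component values.
Combined value = 4 ⊕ 1 = 5.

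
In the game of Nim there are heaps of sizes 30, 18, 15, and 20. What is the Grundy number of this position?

23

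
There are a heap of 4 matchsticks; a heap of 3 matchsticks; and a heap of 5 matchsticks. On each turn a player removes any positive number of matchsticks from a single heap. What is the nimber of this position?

2

Nim-sum: 4 XOR 3 XOR 5 = 2.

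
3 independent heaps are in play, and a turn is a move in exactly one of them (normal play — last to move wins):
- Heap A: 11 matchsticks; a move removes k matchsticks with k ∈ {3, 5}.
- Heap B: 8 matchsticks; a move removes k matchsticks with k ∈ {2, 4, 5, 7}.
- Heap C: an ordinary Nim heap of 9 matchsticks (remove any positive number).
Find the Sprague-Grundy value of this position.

12

For heap A, compute g(0), g(1), … with moves {3, 5}:
g(0) = mex{} = 0
g(1) = mex{} = 0
g(2) = mex{} = 0
g(3) = mex{0} = 1
g(4) = mex{0} = 1
g(5) = mex{0} = 1
g(6) = mex{0,1} = 2
g(7) = mex{0,1} = 2
g(8) = mex{1} = 0
g(9) = mex{1,2} = 0
g(10) = mex{1,2} = 0
g(11) = mex{0,2} = 1
So g(11) = 1.
For heap B, compute g(0), g(1), … with moves {2, 4, 5, 7}:
k:     0  1  2  3  4  5  6  7  8
g(k):  0  0  1  1  2  2  3  3  4
So g(8) = 4.
Heap C is a plain Nim heap of size 9, so its Grundy value is 9.
By the Sprague-Grundy theorem, the Grundy value of a sum of independent games is the XOR of the component values.
Combined value = 1 ⊕ 4 ⊕ 9 = 12.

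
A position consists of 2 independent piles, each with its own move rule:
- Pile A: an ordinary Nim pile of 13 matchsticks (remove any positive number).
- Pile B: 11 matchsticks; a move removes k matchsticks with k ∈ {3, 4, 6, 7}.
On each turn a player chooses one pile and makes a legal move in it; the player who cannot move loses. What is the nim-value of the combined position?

Pile A is a plain Nim pile of size 13, so its Grundy value is 13.
For pile B, compute g(0), g(1), … with moves {3, 4, 6, 7}:
g(0) = mex{} = 0
g(1) = mex{} = 0
g(2) = mex{} = 0
g(3) = mex{0} = 1
g(4) = mex{0} = 1
g(5) = mex{0} = 1
g(6) = mex{0,1} = 2
g(7) = mex{0,1} = 2
g(8) = mex{0,1} = 2
g(9) = mex{0,1,2} = 3
g(10) = mex{1,2} = 0
g(11) = mex{1,2} = 0
So g(11) = 0.
By the Sprague-Grundy theorem, the Grundy value of a sum of independent games is the XOR of the component values.
Combined value = 13 XOR 0 = 13.

13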